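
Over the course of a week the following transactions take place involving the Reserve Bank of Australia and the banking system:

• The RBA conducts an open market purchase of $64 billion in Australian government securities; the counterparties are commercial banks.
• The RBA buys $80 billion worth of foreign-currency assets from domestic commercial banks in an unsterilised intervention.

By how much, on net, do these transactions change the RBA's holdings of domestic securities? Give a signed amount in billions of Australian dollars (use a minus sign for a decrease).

RBA balance sheet:
  Assets:      Securities +$64B, Foreign assets +$80B
  Liabilities: Bank reserves +$144B
Commercial banking system:
  Assets:      Reserves at CB +$144B, Securities −$64B, Foreign assets −$80B
  Liabilities: no change
So the change in the RBA's holdings of domestic securities is +$64 billion.

+$64 billion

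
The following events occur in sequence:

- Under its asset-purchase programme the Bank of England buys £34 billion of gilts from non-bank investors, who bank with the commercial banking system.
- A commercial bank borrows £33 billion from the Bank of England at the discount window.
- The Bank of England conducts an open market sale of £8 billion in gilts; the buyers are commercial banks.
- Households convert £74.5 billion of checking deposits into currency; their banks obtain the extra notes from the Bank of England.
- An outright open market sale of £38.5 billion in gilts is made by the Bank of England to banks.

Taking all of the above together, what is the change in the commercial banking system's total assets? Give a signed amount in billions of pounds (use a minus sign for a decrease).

Asset purchase (from non-banks) £34 billion: bank balance sheets expand → +£34B.
Discount-window loan £33 billion: bank balance sheets expand → +£33B.
OMO sale (to banks) £8 billion: just an asset swap on bank balance sheets → 0.
Currency withdrawal £74.5 billion: bank balance sheets shrink → −£74.5B.
OMO sale (to banks) £38.5 billion: just an asset swap on bank balance sheets → 0.
Net: 34 + 33 + 0 − 74.5 + 0 = -£7.5 billion.

-£7.5 billion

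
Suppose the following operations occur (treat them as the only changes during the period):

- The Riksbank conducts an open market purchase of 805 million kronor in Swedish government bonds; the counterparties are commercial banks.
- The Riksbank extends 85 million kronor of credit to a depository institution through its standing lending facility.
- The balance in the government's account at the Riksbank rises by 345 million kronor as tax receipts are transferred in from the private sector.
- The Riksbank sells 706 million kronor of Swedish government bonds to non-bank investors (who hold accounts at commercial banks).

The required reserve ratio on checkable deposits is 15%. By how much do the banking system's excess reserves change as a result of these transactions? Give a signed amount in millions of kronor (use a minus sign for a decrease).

OMO purchase (from banks) 805 million kronor: reserves +805M, deposits 0.
Discount-window loan 85 million kronor: reserves +85M, deposits 0.
Government account inflow 345 million kronor: reserves −345M, deposits −345M.
Asset sale (to non-banks) 706 million kronor: reserves −706M, deposits −706M.
Totals: Δreserves = −161M, Δdeposits = −1051M.
Δrequired reserves = 15% × −1051M = −157.65M.
Δexcess reserves = Δreserves − Δrequired = −161M − (−157.65M) = -3.35 million.

-3.35 million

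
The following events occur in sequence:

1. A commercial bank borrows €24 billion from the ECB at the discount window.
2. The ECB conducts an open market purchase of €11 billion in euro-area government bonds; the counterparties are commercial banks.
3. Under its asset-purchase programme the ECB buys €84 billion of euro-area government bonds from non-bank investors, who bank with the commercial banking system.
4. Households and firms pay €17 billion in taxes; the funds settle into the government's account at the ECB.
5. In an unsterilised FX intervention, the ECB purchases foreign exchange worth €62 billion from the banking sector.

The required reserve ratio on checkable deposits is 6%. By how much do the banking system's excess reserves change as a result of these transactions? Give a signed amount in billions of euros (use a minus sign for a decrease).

+€159.98 billion

Discount-window loan €24 billion: reserves +€24B, deposits 0.
OMO purchase (from banks) €11 billion: reserves +€11B, deposits 0.
Asset purchase (from non-banks) €84 billion: reserves +€84B, deposits +€84B.
Government account inflow €17 billion: reserves −€17B, deposits −€17B.
FX purchase €62 billion: reserves +€62B, deposits 0.
Totals: Δreserves = +€164B, Δdeposits = +€67B.
Δrequired reserves = 6% × +€67B = +€4.02B.
Δexcess reserves = Δreserves − Δrequired = +€164B − (+€4.02B) = +€159.98 billion.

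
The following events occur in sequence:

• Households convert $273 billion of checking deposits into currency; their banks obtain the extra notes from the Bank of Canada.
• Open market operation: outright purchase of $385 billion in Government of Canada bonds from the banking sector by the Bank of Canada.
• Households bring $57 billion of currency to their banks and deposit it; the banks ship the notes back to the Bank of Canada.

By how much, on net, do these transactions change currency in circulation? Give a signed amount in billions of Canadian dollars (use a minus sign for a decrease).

Currency withdrawal $273 billion: notes leave the central bank → +$273B.
OMO purchase (from banks) $385 billion: no currency enters or leaves circulation → 0.
Currency deposit $57 billion: notes return to the central bank → −$57B.
Net: 273 + 0 − 57 = +$216 billion.

+$216 billion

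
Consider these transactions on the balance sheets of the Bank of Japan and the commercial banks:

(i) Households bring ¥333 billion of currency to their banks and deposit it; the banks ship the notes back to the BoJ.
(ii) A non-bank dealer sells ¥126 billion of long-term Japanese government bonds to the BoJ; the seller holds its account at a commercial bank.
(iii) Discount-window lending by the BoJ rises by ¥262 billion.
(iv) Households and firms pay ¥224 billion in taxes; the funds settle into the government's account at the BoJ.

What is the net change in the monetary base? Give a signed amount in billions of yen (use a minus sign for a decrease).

+¥164 billion

BoJ balance sheet:
  Assets:      Securities +¥126B, Loans to banks +¥262B
  Liabilities: Bank reserves +¥497B, Currency in circulation −¥333B, Government deposits +¥224B
Monetary base = currency + reserves: −¥333B + (+¥497B) = +¥164 billion.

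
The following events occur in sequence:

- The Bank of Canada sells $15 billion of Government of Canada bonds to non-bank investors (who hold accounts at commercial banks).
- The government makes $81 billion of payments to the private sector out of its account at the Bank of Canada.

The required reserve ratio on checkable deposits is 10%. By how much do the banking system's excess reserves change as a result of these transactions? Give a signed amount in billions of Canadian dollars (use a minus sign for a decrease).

+$59.4 billion

Asset sale (to non-banks) $15 billion: reserves −$15B, deposits −$15B.
Government spending $81 billion: reserves +$81B, deposits +$81B.
Totals: Δreserves = +$66B, Δdeposits = +$66B.
Δrequired reserves = 10% × +$66B = +$6.6B.
Δexcess reserves = Δreserves − Δrequired = +$66B − (+$6.6B) = +$59.4 billion.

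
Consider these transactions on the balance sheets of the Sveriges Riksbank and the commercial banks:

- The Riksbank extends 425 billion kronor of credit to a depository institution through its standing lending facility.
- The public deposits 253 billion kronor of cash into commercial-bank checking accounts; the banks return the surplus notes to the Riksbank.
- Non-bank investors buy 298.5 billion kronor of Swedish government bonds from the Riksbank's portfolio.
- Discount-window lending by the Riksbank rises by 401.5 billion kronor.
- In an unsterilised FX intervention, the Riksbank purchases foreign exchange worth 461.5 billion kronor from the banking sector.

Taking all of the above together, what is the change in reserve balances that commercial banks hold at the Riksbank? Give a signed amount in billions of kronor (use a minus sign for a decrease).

+1242.5 billion

Riksbank balance sheet:
  Assets:      Securities −298.5B, Loans to banks +826.5B, Foreign assets +461.5B
  Liabilities: Bank reserves +1242.5B, Currency in circulation −253B
Commercial banking system:
  Assets:      Reserves at CB +1242.5B, Foreign assets −461.5B
  Liabilities: Checkable deposits −45.5B, Borrowings from CB +826.5B
So the change in reserve balances that commercial banks hold at the Riksbank is +1242.5 billion.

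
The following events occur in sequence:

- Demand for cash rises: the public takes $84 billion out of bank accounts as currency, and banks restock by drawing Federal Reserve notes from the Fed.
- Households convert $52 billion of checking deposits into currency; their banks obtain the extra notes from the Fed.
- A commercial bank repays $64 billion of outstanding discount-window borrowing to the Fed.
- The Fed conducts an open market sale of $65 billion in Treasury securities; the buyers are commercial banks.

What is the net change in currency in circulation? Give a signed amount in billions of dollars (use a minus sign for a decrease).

Fed balance sheet:
  Assets:      Securities −$65B, Loans to banks −$64B
  Liabilities: Bank reserves −$265B, Currency in circulation +$136B
So the change in currency in circulation is +$136 billion.

+$136 billion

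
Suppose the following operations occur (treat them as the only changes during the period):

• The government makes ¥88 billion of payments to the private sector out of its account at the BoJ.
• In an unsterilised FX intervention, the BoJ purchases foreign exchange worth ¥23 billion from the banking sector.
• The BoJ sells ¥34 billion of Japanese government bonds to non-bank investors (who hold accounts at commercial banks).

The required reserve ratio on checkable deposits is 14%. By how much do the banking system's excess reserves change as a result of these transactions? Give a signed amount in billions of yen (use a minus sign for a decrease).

Government spending ¥88 billion: reserves +¥88B, deposits +¥88B.
FX purchase ¥23 billion: reserves +¥23B, deposits 0.
Asset sale (to non-banks) ¥34 billion: reserves −¥34B, deposits −¥34B.
Totals: Δreserves = +¥77B, Δdeposits = +¥54B.
Δrequired reserves = 14% × +¥54B = +¥7.56B.
Δexcess reserves = Δreserves − Δrequired = +¥77B − (+¥7.56B) = +¥69.44 billion.

+¥69.44 billion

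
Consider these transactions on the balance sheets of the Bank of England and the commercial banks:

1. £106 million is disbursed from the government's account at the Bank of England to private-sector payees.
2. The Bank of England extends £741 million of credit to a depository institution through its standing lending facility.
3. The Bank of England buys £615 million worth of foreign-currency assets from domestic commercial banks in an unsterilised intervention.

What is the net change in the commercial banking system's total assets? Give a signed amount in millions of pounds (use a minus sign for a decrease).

Government spending £106 million: bank balance sheets expand → +£106M.
Discount-window loan £741 million: bank balance sheets expand → +£741M.
FX purchase £615 million: just an asset swap on bank balance sheets → 0.
Net: 106 + 741 + 0 = +£847 million.

+£847 million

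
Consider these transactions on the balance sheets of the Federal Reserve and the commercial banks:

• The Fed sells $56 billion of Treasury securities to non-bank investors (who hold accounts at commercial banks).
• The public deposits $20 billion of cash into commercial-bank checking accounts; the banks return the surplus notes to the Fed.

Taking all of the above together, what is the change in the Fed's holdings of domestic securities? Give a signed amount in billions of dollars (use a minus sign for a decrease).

-$56 billion

Asset sale (to non-banks) $56 billion: securities removed from the Fed's portfolio → −$56B.
Currency deposit $20 billion: the Fed's securities portfolio is untouched → 0.
Net: −56 + 0 = -$56 billion.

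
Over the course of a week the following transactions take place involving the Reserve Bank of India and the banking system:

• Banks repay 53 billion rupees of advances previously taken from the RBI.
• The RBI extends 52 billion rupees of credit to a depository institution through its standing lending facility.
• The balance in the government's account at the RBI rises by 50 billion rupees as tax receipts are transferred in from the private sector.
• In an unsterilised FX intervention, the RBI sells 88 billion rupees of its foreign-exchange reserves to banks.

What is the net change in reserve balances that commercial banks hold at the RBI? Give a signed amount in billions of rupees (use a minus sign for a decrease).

-139 billion

RBI balance sheet:
  Assets:      Loans to banks −1B, Foreign assets −88B
  Liabilities: Bank reserves −139B, Government deposits +50B
Commercial banking system:
  Assets:      Reserves at CB −139B, Foreign assets +88B
  Liabilities: Checkable deposits −50B, Borrowings from CB −1B
So the change in reserve balances that commercial banks hold at the RBI is -139 billion.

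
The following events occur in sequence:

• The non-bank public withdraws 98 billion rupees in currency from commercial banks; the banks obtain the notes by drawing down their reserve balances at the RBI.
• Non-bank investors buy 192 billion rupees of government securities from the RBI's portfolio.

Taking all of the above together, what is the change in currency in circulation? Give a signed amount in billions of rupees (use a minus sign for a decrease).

+98 billion

Currency withdrawal 98 billion rupees: notes leave the central bank → +98B.
Asset sale (to non-banks) 192 billion rupees: no currency enters or leaves circulation → 0.
Net: 98 + 0 = +98 billion.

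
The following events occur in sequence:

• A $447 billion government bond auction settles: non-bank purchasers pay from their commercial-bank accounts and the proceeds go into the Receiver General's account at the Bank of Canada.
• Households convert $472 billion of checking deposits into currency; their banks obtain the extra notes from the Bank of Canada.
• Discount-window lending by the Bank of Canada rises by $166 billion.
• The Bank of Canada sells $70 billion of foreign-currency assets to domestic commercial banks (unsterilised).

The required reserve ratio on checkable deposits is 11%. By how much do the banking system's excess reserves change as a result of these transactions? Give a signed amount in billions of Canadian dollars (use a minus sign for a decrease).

Government account inflow $447 billion: reserves −$447B, deposits −$447B.
Currency withdrawal $472 billion: reserves −$472B, deposits −$472B.
Discount-window loan $166 billion: reserves +$166B, deposits 0.
FX sale $70 billion: reserves −$70B, deposits 0.
Totals: Δreserves = −$823B, Δdeposits = −$919B.
Δrequired reserves = 11% × −$919B = −$101.09B.
Δexcess reserves = Δreserves − Δrequired = −$823B − (−$101.09B) = -$721.91 billion.

-$721.91 billion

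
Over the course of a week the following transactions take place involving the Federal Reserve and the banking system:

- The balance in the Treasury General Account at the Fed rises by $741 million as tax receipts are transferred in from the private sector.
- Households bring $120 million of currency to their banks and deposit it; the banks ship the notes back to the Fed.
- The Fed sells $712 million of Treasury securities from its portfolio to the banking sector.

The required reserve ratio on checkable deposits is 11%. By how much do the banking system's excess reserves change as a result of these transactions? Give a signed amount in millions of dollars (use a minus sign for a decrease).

-$1264.69 million

Government account inflow $741 million: reserves −$741M, deposits −$741M.
Currency deposit $120 million: reserves +$120M, deposits +$120M.
OMO sale (to banks) $712 million: reserves −$712M, deposits 0.
Totals: Δreserves = −$1333M, Δdeposits = −$621M.
Δrequired reserves = 11% × −$621M = −$68.31M.
Δexcess reserves = Δreserves − Δrequired = −$1333M − (−$68.31M) = -$1264.69 million.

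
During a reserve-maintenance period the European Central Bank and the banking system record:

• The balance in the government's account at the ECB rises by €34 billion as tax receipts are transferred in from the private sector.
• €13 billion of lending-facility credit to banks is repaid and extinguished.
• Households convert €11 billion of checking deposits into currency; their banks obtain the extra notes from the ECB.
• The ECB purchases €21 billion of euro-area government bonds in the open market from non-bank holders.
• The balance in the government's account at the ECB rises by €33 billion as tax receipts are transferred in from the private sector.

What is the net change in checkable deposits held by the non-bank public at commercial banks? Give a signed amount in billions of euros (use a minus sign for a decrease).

Government account inflow €34 billion: non-bank counterparties' bank balances fall → −€34B.
Discount-window repayment €13 billion: the counterparty is a bank, so public deposits are unchanged → 0.
Currency withdrawal €11 billion: non-bank counterparties' bank balances fall → −€11B.
Asset purchase (from non-banks) €21 billion: non-bank counterparties' bank balances rise → +€21B.
Government account inflow €33 billion: non-bank counterparties' bank balances fall → −€33B.
Net: −34 + 0 − 11 + 21 − 33 = -€57 billion.

-€57 billion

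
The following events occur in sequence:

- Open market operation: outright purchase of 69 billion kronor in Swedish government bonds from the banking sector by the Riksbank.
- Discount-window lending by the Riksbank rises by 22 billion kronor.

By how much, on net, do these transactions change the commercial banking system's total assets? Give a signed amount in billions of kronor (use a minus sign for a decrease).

+22 billion

Riksbank balance sheet:
  Assets:      Securities +69B, Loans to banks +22B
  Liabilities: Bank reserves +91B
Commercial banking system:
  Assets:      Reserves at CB +91B, Securities −69B
  Liabilities: Borrowings from CB +22B
Change in total bank assets = +22 billion.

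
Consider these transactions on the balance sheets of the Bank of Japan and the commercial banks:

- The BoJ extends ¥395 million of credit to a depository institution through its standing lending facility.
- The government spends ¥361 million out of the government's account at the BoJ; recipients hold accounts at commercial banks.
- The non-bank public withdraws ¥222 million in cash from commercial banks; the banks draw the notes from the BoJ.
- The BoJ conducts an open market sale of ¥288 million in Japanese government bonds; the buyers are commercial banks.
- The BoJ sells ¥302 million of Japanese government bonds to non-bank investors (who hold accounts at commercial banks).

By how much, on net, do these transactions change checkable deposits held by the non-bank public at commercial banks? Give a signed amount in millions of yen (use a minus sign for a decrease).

-¥163 million

BoJ balance sheet:
  Assets:      Securities −¥590M, Loans to banks +¥395M
  Liabilities: Bank reserves −¥56M, Currency in circulation +¥222M, Government deposits −¥361M
Commercial banking system:
  Assets:      Reserves at CB −¥56M, Securities +¥288M
  Liabilities: Checkable deposits −¥163M, Borrowings from CB +¥395M
So the change in checkable deposits held by the non-bank public at commercial banks is -¥163 million.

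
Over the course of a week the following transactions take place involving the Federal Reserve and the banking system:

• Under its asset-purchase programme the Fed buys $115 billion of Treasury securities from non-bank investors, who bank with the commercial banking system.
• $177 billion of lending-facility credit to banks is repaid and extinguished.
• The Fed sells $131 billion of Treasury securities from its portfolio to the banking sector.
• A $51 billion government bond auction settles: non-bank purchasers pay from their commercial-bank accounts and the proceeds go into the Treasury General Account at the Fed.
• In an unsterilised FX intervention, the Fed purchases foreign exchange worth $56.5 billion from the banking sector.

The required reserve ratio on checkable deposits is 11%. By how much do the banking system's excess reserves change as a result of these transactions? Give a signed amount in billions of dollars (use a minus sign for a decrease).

Asset purchase (from non-banks) $115 billion: reserves +$115B, deposits +$115B.
Discount-window repayment $177 billion: reserves −$177B, deposits 0.
OMO sale (to banks) $131 billion: reserves −$131B, deposits 0.
Government account inflow $51 billion: reserves −$51B, deposits −$51B.
FX purchase $56.5 billion: reserves +$56.5B, deposits 0.
Totals: Δreserves = −$187.5B, Δdeposits = +$64B.
Δrequired reserves = 11% × +$64B = +$7.04B.
Δexcess reserves = Δreserves − Δrequired = −$187.5B − (+$7.04B) = -$194.54 billion.

-$194.54 billion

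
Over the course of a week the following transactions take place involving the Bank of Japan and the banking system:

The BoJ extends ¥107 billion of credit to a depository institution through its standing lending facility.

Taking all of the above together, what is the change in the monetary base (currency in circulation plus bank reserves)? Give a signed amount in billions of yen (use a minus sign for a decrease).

Discount-window loan ¥107 billion: BoJ balance sheet expands → +¥107B.

+¥107 billion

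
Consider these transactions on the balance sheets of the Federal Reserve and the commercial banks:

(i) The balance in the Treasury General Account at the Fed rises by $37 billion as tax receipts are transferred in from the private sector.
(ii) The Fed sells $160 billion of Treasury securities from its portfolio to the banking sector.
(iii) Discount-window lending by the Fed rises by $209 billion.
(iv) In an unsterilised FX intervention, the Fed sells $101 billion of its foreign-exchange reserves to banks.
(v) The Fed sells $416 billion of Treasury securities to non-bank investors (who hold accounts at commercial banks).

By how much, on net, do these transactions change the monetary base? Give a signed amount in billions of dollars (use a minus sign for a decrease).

Fed balance sheet:
  Assets:      Securities −$576B, Loans to banks +$209B, Foreign assets −$101B
  Liabilities: Bank reserves −$505B, Government deposits +$37B
Monetary base = currency + reserves: 0 + (−$505B) = -$505 billion.

-$505 billion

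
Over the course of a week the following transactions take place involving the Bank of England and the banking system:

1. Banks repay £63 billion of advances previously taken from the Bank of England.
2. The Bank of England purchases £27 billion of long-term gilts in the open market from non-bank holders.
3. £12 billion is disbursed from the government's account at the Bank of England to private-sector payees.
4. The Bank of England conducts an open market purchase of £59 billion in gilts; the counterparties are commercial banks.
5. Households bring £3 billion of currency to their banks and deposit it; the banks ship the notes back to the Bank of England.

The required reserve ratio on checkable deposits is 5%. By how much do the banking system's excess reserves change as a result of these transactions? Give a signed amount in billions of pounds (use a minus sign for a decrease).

Discount-window repayment £63 billion: reserves −£63B, deposits 0.
Asset purchase (from non-banks) £27 billion: reserves +£27B, deposits +£27B.
Government spending £12 billion: reserves +£12B, deposits +£12B.
OMO purchase (from banks) £59 billion: reserves +£59B, deposits 0.
Currency deposit £3 billion: reserves +£3B, deposits +£3B.
Totals: Δreserves = +£38B, Δdeposits = +£42B.
Δrequired reserves = 5% × +£42B = +£2.1B.
Δexcess reserves = Δreserves − Δrequired = +£38B − (+£2.1B) = +£35.9 billion.

+£35.9 billion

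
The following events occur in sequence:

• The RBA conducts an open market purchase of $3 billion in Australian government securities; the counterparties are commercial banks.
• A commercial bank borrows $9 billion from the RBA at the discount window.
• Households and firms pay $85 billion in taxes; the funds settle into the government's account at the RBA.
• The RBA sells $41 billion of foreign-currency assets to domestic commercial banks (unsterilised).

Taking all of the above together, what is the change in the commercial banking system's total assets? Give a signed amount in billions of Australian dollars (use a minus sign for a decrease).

RBA balance sheet:
  Assets:      Securities +$3B, Loans to banks +$9B, Foreign assets −$41B
  Liabilities: Bank reserves −$114B, Government deposits +$85B
Commercial banking system:
  Assets:      Reserves at CB −$114B, Securities −$3B, Foreign assets +$41B
  Liabilities: Checkable deposits −$85B, Borrowings from CB +$9B
Change in total bank assets = -$76 billion.

-$76 billion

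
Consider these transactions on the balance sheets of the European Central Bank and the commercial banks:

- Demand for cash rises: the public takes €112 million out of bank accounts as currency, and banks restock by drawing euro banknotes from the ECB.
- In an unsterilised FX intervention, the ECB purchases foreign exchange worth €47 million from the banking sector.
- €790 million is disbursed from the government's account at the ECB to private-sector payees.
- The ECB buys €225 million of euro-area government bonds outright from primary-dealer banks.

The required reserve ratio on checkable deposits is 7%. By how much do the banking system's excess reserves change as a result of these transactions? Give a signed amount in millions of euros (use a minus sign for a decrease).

+€902.54 million

Currency withdrawal €112 million: reserves −€112M, deposits −€112M.
FX purchase €47 million: reserves +€47M, deposits 0.
Government spending €790 million: reserves +€790M, deposits +€790M.
OMO purchase (from banks) €225 million: reserves +€225M, deposits 0.
Totals: Δreserves = +€950M, Δdeposits = +€678M.
Δrequired reserves = 7% × +€678M = +€47.46M.
Δexcess reserves = Δreserves − Δrequired = +€950M − (+€47.46M) = +€902.54 million.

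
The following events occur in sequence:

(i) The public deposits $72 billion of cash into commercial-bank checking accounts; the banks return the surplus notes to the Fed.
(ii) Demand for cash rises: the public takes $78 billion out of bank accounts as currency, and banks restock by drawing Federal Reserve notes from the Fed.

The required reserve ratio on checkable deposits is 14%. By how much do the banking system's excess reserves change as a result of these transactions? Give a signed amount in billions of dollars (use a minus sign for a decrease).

Currency deposit $72 billion: reserves +$72B, deposits +$72B.
Currency withdrawal $78 billion: reserves −$78B, deposits −$78B.
Totals: Δreserves = −$6B, Δdeposits = −$6B.
Δrequired reserves = 14% × −$6B = −$0.84B.
Δexcess reserves = Δreserves − Δrequired = −$6B − (−$0.84B) = -$5.16 billion.

-$5.16 billion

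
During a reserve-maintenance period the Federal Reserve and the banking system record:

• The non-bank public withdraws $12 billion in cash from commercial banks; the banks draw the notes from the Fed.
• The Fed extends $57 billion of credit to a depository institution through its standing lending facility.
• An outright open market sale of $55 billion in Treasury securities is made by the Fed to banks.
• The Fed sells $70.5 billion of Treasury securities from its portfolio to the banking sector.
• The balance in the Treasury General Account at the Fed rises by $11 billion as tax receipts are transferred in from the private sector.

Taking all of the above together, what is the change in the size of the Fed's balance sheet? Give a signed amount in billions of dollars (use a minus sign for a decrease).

-$68.5 billion

Currency withdrawal $12 billion: only the composition of liabilities changes → 0.
Discount-window loan $57 billion: a Fed asset is acquired → +$57B.
OMO sale (to banks) $55 billion: a Fed asset is shed → −$55B.
OMO sale (to banks) $70.5 billion: a Fed asset is shed → −$70.5B.
Government account inflow $11 billion: only the composition of liabilities changes → 0.
Net: 0 + 57 − 55 − 70.5 + 0 = -$68.5 billion.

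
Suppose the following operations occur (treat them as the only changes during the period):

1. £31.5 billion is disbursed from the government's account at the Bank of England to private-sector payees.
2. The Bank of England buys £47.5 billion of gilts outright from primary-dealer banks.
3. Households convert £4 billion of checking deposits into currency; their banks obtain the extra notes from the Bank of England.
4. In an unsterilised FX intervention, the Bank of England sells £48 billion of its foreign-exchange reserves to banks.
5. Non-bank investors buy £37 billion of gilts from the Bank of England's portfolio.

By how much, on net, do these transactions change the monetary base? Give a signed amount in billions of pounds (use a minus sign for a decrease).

-£6 billion

Government spending £31.5 billion: a non-base liability converts back to reserves → +£31.5B.
OMO purchase (from banks) £47.5 billion: Bank of England balance sheet expands → +£47.5B.
Currency withdrawal £4 billion: just a shift between currency and reserves — both are base money → 0.
FX sale £48 billion: Bank of England balance sheet contracts → −£48B.
Asset sale (to non-banks) £37 billion: Bank of England balance sheet contracts → −£37B.
Net: 31.5 + 47.5 + 0 − 48 − 37 = -£6 billion.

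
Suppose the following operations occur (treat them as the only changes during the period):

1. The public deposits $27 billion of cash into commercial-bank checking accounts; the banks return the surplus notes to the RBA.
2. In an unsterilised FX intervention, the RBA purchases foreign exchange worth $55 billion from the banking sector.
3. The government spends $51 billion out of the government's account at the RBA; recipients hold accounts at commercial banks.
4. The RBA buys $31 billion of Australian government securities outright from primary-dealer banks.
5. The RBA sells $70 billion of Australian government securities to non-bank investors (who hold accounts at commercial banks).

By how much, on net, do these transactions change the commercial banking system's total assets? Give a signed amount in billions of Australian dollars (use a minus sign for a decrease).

Currency deposit $27 billion: bank balance sheets expand → +$27B.
FX purchase $55 billion: just an asset swap on bank balance sheets → 0.
Government spending $51 billion: bank balance sheets expand → +$51B.
OMO purchase (from banks) $31 billion: just an asset swap on bank balance sheets → 0.
Asset sale (to non-banks) $70 billion: bank balance sheets shrink → −$70B.
Net: 27 + 0 + 51 + 0 − 70 = +$8 billion.

+$8 billion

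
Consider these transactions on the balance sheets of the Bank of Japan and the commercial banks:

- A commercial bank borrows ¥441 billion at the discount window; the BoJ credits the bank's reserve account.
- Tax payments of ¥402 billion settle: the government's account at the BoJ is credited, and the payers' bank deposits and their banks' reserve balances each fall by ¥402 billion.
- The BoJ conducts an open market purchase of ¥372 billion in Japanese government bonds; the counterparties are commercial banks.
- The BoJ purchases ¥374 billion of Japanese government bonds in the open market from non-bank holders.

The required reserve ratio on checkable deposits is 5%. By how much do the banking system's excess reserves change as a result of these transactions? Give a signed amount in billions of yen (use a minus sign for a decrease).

Discount-window loan ¥441 billion: reserves +¥441B, deposits 0.
Government account inflow ¥402 billion: reserves −¥402B, deposits −¥402B.
OMO purchase (from banks) ¥372 billion: reserves +¥372B, deposits 0.
Asset purchase (from non-banks) ¥374 billion: reserves +¥374B, deposits +¥374B.
Totals: Δreserves = +¥785B, Δdeposits = −¥28B.
Δrequired reserves = 5% × −¥28B = −¥1.4B.
Δexcess reserves = Δreserves − Δrequired = +¥785B − (−¥1.4B) = +¥786.4 billion.

+¥786.4 billion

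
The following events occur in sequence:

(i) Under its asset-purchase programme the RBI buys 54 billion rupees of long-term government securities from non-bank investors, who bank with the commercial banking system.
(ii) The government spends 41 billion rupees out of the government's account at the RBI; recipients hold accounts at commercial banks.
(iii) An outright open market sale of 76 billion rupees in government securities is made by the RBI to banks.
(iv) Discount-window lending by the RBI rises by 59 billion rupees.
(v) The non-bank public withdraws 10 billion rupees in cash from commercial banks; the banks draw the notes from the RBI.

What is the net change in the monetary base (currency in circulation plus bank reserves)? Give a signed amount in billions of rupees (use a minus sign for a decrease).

Asset purchase (from non-banks) 54 billion rupees: RBI balance sheet expands → +54B.
Government spending 41 billion rupees: a non-base liability converts back to reserves → +41B.
OMO sale (to banks) 76 billion rupees: RBI balance sheet contracts → −76B.
Discount-window loan 59 billion rupees: RBI balance sheet expands → +59B.
Currency withdrawal 10 billion rupees: just a shift between currency and reserves — both are base money → 0.
Net: 54 + 41 − 76 + 59 + 0 = +78 billion.

+78 billion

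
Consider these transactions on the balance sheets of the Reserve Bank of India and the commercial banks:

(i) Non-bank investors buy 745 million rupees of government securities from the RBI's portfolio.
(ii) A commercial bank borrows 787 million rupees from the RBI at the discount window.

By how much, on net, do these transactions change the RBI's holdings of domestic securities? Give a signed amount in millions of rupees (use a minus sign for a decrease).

Asset sale (to non-banks) 745 million rupees: securities removed from the RBI's portfolio → −745M.
Discount-window loan 787 million rupees: the RBI's securities portfolio is untouched → 0.
Net: −745 + 0 = -745 million.

-745 million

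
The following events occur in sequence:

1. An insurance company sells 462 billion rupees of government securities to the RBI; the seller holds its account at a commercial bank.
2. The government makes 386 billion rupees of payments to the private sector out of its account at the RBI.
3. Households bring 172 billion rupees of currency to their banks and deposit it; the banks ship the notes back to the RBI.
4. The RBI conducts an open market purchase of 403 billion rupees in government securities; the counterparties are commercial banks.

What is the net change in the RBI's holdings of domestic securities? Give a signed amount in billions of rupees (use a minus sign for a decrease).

+865 billion

RBI balance sheet:
  Assets:      Securities +865B
  Liabilities: Bank reserves +1423B, Currency in circulation −172B, Government deposits −386B
So the change in the RBI's holdings of domestic securities is +865 billion.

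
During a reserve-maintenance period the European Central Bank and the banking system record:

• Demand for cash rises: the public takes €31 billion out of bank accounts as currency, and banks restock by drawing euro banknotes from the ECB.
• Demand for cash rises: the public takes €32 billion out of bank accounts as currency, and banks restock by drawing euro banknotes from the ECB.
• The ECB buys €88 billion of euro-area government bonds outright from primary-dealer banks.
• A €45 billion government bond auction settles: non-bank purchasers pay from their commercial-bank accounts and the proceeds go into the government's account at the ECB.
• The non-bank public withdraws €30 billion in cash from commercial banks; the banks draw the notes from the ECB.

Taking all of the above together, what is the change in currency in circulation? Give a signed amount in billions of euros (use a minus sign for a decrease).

Currency withdrawal €31 billion: notes leave the central bank → +€31B.
Currency withdrawal €32 billion: notes leave the central bank → +€32B.
OMO purchase (from banks) €88 billion: no currency enters or leaves circulation → 0.
Government account inflow €45 billion: no currency enters or leaves circulation → 0.
Currency withdrawal €30 billion: notes leave the central bank → +€30B.
Net: 31 + 32 + 0 + 0 + 30 = +€93 billion.

+€93 billion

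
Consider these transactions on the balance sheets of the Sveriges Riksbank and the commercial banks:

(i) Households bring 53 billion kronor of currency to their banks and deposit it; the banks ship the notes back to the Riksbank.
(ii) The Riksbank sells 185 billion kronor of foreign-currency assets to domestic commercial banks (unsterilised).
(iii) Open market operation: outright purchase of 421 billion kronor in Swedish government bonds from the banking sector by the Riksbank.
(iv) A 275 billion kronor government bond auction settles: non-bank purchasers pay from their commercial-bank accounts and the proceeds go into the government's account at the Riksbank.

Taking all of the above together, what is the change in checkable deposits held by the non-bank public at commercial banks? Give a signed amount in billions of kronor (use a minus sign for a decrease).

Riksbank balance sheet:
  Assets:      Securities +421B, Foreign assets −185B
  Liabilities: Bank reserves +14B, Currency in circulation −53B, Government deposits +275B
Commercial banking system:
  Assets:      Reserves at CB +14B, Securities −421B, Foreign assets +185B
  Liabilities: Checkable deposits −222B
So the change in checkable deposits held by the non-bank public at commercial banks is -222 billion.

-222 billion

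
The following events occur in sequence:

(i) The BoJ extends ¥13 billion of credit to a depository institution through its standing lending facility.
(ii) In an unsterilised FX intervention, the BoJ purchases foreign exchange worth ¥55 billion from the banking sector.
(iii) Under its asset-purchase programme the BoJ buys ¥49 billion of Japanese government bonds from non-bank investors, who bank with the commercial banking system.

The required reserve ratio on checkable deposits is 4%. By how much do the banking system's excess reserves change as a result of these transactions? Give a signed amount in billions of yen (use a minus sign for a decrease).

+¥115.04 billion

Discount-window loan ¥13 billion: reserves +¥13B, deposits 0.
FX purchase ¥55 billion: reserves +¥55B, deposits 0.
Asset purchase (from non-banks) ¥49 billion: reserves +¥49B, deposits +¥49B.
Totals: Δreserves = +¥117B, Δdeposits = +¥49B.
Δrequired reserves = 4% × +¥49B = +¥1.96B.
Δexcess reserves = Δreserves − Δrequired = +¥117B − (+¥1.96B) = +¥115.04 billion.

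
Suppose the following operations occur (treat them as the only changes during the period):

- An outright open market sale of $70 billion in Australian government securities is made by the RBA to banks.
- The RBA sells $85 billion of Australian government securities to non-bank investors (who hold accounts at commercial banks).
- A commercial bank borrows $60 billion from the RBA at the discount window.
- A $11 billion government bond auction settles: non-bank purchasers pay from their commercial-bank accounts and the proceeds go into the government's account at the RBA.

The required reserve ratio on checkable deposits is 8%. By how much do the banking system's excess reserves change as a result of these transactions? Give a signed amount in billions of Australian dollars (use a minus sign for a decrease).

-$98.32 billion

OMO sale (to banks) $70 billion: reserves −$70B, deposits 0.
Asset sale (to non-banks) $85 billion: reserves −$85B, deposits −$85B.
Discount-window loan $60 billion: reserves +$60B, deposits 0.
Government account inflow $11 billion: reserves −$11B, deposits −$11B.
Totals: Δreserves = −$106B, Δdeposits = −$96B.
Δrequired reserves = 8% × −$96B = −$7.68B.
Δexcess reserves = Δreserves − Δrequired = −$106B − (−$7.68B) = -$98.32 billion.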